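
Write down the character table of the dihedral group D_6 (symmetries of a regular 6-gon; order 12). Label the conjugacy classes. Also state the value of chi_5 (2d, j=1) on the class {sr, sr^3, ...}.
Conjugacy classes: {e} of size 1, {r^3} of size 1, {r^1, r^5} of size 2, {r^2, r^4} of size 2, {s, sr^2, ...} of size 3, {sr, sr^3, ...} of size 3.
Character table:
  irrep \ class              {e} (size 1)  {r^3} (size 1)  {r^1, r^5} (size 2)  {r^2, r^4} (size 2)  {s, sr^2, ...} (size 3)  {sr, sr^3, ...} (size 3)
  chi_1 (triv)               1             1               1                    1                    1                        1                       
  chi_2 (sign: r->1, s->-1)  1             1               1                    1                    -1                       -1                      
  chi_3 (r->-1, s->1)        1             -1              -1                   1                    1                        -1                      
  chi_4 (r->-1, s->-1)       1             -1              -1                   1                    -1                       1                       
  chi_5 (2d, j=1)            2             -2              1                    -1                   0                        0                       
  chi_6 (2d, j=2)            2             2               -1                   -1                   0                        0                       

Spot check: chi_5 (2d, j=1) on {sr, sr^3, ...} = 0.

Details: D_6 has order 2*6 = 12 with 6 conjugacy classes, hence 6 irreducibles. Sum of squared dims 1 + 1 + 1 + 1 + 4 + 4 = 12 = |G|. Linear characters come from the abelianisation; the 2-dimensional irreps have character r^k -> 2*cos(2*pi*j*k/6), reflections -> 0.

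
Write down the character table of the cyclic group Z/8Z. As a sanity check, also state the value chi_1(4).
Character table of Z/8Z (irreps indexed chi_0,...,chi_7 with chi_k(m) = zeta_8^(k*m), zeta_8 = exp(2*pi*i/8)):
  irrep \ class  {0} (size 1)  {1} (size 1)    {2} (size 1)  {3} (size 1)    {4} (size 1)  {5} (size 1)    {6} (size 1)  {7} (size 1)  
  chi_0          1             1               1             1               1             1               1             1             
  chi_1          1             exp(I*pi/4)     I             exp(3*I*pi/4)   -1            exp(-3*I*pi/4)  -I            exp(-I*pi/4)  
  chi_2          1             I               -1            -I              1             I               -1            -I            
  chi_3          1             exp(3*I*pi/4)   -I            exp(I*pi/4)     -1            exp(-I*pi/4)    I             exp(-3*I*pi/4)
  chi_4          1             -1              1             -1              1             -1              1             -1            
  chi_5          1             exp(-3*I*pi/4)  I             exp(-I*pi/4)    -1            exp(I*pi/4)     -I            exp(3*I*pi/4) 
  chi_6          1             -I              -1            I               1             -I              -1            I             
  chi_7          1             exp(-I*pi/4)    -I            exp(-3*I*pi/4)  -1            exp(3*I*pi/4)   I             exp(I*pi/4)   

Spot check: chi_1(4) = zeta_8^(1*4) = zeta_8^4 = -1.

Derivation: Z/8Z is abelian, so all 8 irreducible complex representations are 1-dimensional. They are given by chi_k(m) = zeta_8^(k*m) for k = 0,...,7. Row orthogonality: sum_m chi_k(m) conj(chi_l(m)) = 8 * [k = l].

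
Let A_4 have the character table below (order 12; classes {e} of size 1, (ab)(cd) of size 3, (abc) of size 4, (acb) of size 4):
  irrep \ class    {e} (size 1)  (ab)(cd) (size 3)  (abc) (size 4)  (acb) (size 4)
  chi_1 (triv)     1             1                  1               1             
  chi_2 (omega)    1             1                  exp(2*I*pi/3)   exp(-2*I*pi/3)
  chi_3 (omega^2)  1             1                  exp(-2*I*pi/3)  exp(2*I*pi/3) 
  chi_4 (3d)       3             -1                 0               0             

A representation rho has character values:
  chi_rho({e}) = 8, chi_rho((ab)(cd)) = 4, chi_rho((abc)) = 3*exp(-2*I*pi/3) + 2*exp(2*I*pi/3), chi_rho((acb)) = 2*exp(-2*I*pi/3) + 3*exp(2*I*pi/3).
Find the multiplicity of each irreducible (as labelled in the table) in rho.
Multiplicities: chi_1: 0, chi_2: 2, chi_3: 3, chi_4: 1.

Proof sketch: Use <chi_rho, chi> = (1/|G|) sum_C |C| * chi_rho(C) * conj(chi(C)) with |G| = 12 for each irreducible chi in the table:
  <chi_rho, chi_1> = (1/12)[1*(8)*conj(1) + 3*(4)*conj(1) + 4*(3*exp(-2*I*pi/3) + 2*exp(2*I*pi/3))*conj(1) + 4*(2*exp(-2*I*pi/3) + 3*exp(2*I*pi/3))*conj(1)]
      = (1/12)[(8) + (12) + (12*exp(-2*I*pi/3) + 8*exp(2*I*pi/3)) + (8*exp(-2*I*pi/3) + 12*exp(2*I*pi/3))] = 0/12 = 0
  <chi_rho, chi_2> = (1/12)[1*(8)*conj(1) + 3*(4)*conj(1) + 4*(3*exp(-2*I*pi/3) + 2*exp(2*I*pi/3))*conj(exp(2*I*pi/3)) + 4*(2*exp(-2*I*pi/3) + 3*exp(2*I*pi/3))*conj(exp(-2*I*pi/3))]
      = (1/12)[(8) + (12) + (8 + 12*exp(2*I*pi/3)) + (8 + 12*exp(-2*I*pi/3))] = 24/12 = 2
  <chi_rho, chi_3> = (1/12)[1*(8)*conj(1) + 3*(4)*conj(1) + 4*(3*exp(-2*I*pi/3) + 2*exp(2*I*pi/3))*conj(exp(-2*I*pi/3)) + 4*(2*exp(-2*I*pi/3) + 3*exp(2*I*pi/3))*conj(exp(2*I*pi/3))]
      = (1/12)[(8) + (12) + (12 + 8*exp(-2*I*pi/3)) + (12 + 8*exp(2*I*pi/3))] = 36/12 = 3
  <chi_rho, chi_4> = (1/12)[1*(8)*conj(3) + 3*(4)*conj(-1) + 4*(3*exp(-2*I*pi/3) + 2*exp(2*I*pi/3))*conj(0) + 4*(2*exp(-2*I*pi/3) + 3*exp(2*I*pi/3))*conj(0)]
      = (1/12)[(24) + (-12) + (0) + (0)] = 12/12 = 1
(Exp terms are combined using exp(i*s)*conj(exp(i*t)) = exp(i*(s-t)), and sums of them are collapsed using the identity that for every m > 1 the m distinct m-th roots of unity sum to 0, e.g. 1 + exp(2*I*pi/3) + exp(-2*I*pi/3) = 0.)
Dimension check: dim(rho) = sum (mult * dim) = 0*1 + 2*1 + 3*1 + 1*3 = 8 = chi_rho(e) = 8.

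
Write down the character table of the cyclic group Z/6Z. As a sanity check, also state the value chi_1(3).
Character table of Z/6Z (irreps indexed chi_0,...,chi_5 with chi_k(m) = zeta_6^(k*m), zeta_6 = exp(2*pi*i/6)):
  irrep \ class  {0} (size 1)  {1} (size 1)    {2} (size 1)    {3} (size 1)  {4} (size 1)    {5} (size 1)  
  chi_0          1             1               1               1             1               1             
  chi_1          1             exp(I*pi/3)     exp(2*I*pi/3)   -1            exp(-2*I*pi/3)  exp(-I*pi/3)  
  chi_2          1             exp(2*I*pi/3)   exp(-2*I*pi/3)  1             exp(2*I*pi/3)   exp(-2*I*pi/3)
  chi_3          1             -1              1               -1            1               -1            
  chi_4          1             exp(-2*I*pi/3)  exp(2*I*pi/3)   1             exp(-2*I*pi/3)  exp(2*I*pi/3) 
  chi_5          1             exp(-I*pi/3)    exp(-2*I*pi/3)  -1            exp(2*I*pi/3)   exp(I*pi/3)   

Spot check: chi_1(3) = zeta_6^(1*3) = zeta_6^3 = -1.

Solution. Z/6Z is abelian, so all 6 irreducible complex representations are 1-dimensional. They are given by chi_k(m) = zeta_6^(k*m) for k = 0,...,5. Row orthogonality: sum_m chi_k(m) conj(chi_l(m)) = 6 * [k = l].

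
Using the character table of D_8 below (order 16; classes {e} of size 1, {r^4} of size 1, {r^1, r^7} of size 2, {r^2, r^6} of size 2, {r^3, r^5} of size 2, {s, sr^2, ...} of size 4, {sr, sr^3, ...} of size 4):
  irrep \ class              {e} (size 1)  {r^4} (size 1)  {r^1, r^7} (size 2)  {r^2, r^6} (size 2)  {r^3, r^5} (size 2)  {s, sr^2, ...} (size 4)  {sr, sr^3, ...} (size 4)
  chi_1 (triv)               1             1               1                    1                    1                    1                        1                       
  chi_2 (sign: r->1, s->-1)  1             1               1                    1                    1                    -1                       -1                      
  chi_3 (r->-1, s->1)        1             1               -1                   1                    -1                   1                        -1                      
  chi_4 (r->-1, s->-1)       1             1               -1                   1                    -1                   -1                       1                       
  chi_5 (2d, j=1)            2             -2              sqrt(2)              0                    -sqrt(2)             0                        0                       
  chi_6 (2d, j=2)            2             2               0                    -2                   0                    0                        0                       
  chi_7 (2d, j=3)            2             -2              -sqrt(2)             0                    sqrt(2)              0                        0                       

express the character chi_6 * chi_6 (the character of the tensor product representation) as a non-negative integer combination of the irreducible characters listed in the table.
chi_6 tensor chi_6 = chi_1 + chi_2 + chi_3 + chi_4 (all other irreducibles have multiplicity 0).

Reasoning: The character of a tensor product is the pointwise product (chi_6 * chi_6)(C) = chi_6(C) * chi_6(C):
  {e}: (2)*(2), {r^4}: (2)*(2), {r^1, r^7}: (0)*(0), {r^2, r^6}: (-2)*(-2), {r^3, r^5}: (0)*(0), {s, sr^2, ...}: (0)*(0), {sr, sr^3, ...}: (0)*(0)
so (chi_6 * chi_6) takes values
  {e} -> 4, {r^4} -> 4, {r^1, r^7} -> 0, {r^2, r^6} -> 4, {r^3, r^5} -> 0, {s, sr^2, ...} -> 0, {sr, sr^3, ...} -> 0.
Now take the inner product of this character with each irreducible chi from the table, <chi_6*chi_6, chi> = (1/16) sum_C |C| (chi_6*chi_6)(C) conj(chi(C)):
  <chi_6*chi_6, chi_1> = (1/16)[1*(4)*conj(1) + 1*(4)*conj(1) + 2*(0)*conj(1) + 2*(4)*conj(1) + 2*(0)*conj(1) + 4*(0)*conj(1) + 4*(0)*conj(1)]
      = (1/16)[(4) + (4) + (0) + (8) + (0) + (0) + (0)] = 16/16 = 1
  <chi_6*chi_6, chi_2> = (1/16)[1*(4)*conj(1) + 1*(4)*conj(1) + 2*(0)*conj(1) + 2*(4)*conj(1) + 2*(0)*conj(1) + 4*(0)*conj(-1) + 4*(0)*conj(-1)]
      = (1/16)[(4) + (4) + (0) + (8) + (0) + (0) + (0)] = 16/16 = 1
  <chi_6*chi_6, chi_3> = (1/16)[1*(4)*conj(1) + 1*(4)*conj(1) + 2*(0)*conj(-1) + 2*(4)*conj(1) + 2*(0)*conj(-1) + 4*(0)*conj(1) + 4*(0)*conj(-1)]
      = (1/16)[(4) + (4) + (0) + (8) + (0) + (0) + (0)] = 16/16 = 1
  <chi_6*chi_6, chi_4> = (1/16)[1*(4)*conj(1) + 1*(4)*conj(1) + 2*(0)*conj(-1) + 2*(4)*conj(1) + 2*(0)*conj(-1) + 4*(0)*conj(-1) + 4*(0)*conj(1)]
      = (1/16)[(4) + (4) + (0) + (8) + (0) + (0) + (0)] = 16/16 = 1
  <chi_6*chi_6, chi_5> = (1/16)[1*(4)*conj(2) + 1*(4)*conj(-2) + 2*(0)*conj(sqrt(2)) + 2*(4)*conj(0) + 2*(0)*conj(-sqrt(2)) + 4*(0)*conj(0) + 4*(0)*conj(0)]
      = (1/16)[(8) + (-8) + (0) + (0) + (0) + (0) + (0)] = 0/16 = 0
  <chi_6*chi_6, chi_6> = (1/16)[1*(4)*conj(2) + 1*(4)*conj(2) + 2*(0)*conj(0) + 2*(4)*conj(-2) + 2*(0)*conj(0) + 4*(0)*conj(0) + 4*(0)*conj(0)]
      = (1/16)[(8) + (8) + (0) + (-16) + (0) + (0) + (0)] = 0/16 = 0
  <chi_6*chi_6, chi_7> = (1/16)[1*(4)*conj(2) + 1*(4)*conj(-2) + 2*(0)*conj(-sqrt(2)) + 2*(4)*conj(0) + 2*(0)*conj(sqrt(2)) + 4*(0)*conj(0) + 4*(0)*conj(0)]
      = (1/16)[(8) + (-8) + (0) + (0) + (0) + (0) + (0)] = 0/16 = 0
Hence the multiplicities are chi_1: 1, chi_2: 1, chi_3: 1, chi_4: 1. Dimension check: dim(chi_6)*dim(chi_6) = 2*2 = 4 and sum (mult * dim) = 1*1 + 1*1 + 1*1 + 1*1 = 4.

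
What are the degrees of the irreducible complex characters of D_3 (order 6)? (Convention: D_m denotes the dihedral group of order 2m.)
Dimensions: 1, 1, 2

Working: There are 3 irreducibles (= number of conjugacy classes). Their dimensions d_i satisfy sum d_i^2 = |G| = 6: 1 + 1 + 4 = 6.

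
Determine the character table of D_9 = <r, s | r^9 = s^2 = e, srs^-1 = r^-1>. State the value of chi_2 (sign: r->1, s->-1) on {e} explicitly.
Conjugacy classes: {e} of size 1, {r^1, r^8} of size 2, {r^2, r^7} of size 2, {r^3, r^6} of size 2, {r^4, r^5} of size 2, {s, sr, ..., sr^8} of size 9.
Character table:
  irrep \ class              {e} (size 1)  {r^1, r^8} (size 2)  {r^2, r^7} (size 2)  {r^3, r^6} (size 2)  {r^4, r^5} (size 2)  {s, sr, ..., sr^8} (size 9)
  chi_1 (triv)               1             1                    1                    1                    1                    1                          
  chi_2 (sign: r->1, s->-1)  1             1                    1                    1                    1                    -1                         
  chi_3 (2d, j=1)            2             2*cos(2*pi/9)        2*cos(4*pi/9)        -1                   -2*cos(pi/9)         0                          
  chi_4 (2d, j=2)            2             2*cos(4*pi/9)        -2*cos(pi/9)         -1                   2*cos(2*pi/9)        0                          
  chi_5 (2d, j=3)            2             -1                   -1                   2                    -1                   0                          
  chi_6 (2d, j=4)            2             -2*cos(pi/9)         2*cos(2*pi/9)        -1                   2*cos(4*pi/9)        0                          

Spot check: chi_2 (sign: r->1, s->-1) on {e} = 1.

Solution. D_9 has order 2*9 = 18 with 6 conjugacy classes, hence 6 irreducibles. Sum of squared dims 1 + 1 + 4 + 4 + 4 + 4 = 18 = |G|. Linear characters come from the abelianisation; the 2-dimensional irreps have character r^k -> 2*cos(2*pi*j*k/9), reflections -> 0.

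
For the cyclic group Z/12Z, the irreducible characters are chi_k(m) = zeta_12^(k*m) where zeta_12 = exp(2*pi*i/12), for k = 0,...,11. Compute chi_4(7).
chi_4(7) = zeta_12^28 = exp(2*I*pi/3)

Reasoning: chi_4(7) = zeta_12^(4*7) = zeta_12^28. Since zeta_12^12 = 1, this equals zeta_12^4 = exp(2*pi*i*4/12) = exp(2*I*pi/3).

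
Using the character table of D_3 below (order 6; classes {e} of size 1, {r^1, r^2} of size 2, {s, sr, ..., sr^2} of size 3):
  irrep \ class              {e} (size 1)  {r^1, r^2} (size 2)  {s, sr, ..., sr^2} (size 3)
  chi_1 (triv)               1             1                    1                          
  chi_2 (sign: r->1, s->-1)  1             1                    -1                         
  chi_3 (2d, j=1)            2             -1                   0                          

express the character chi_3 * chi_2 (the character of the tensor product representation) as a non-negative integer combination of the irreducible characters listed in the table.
chi_3 tensor chi_2 = chi_3 (all other irreducibles have multiplicity 0).

Explanation: The character of a tensor product is the pointwise product (chi_3 * chi_2)(C) = chi_3(C) * chi_2(C):
  {e}: (2)*(1), {r^1, r^2}: (-1)*(1), {s, sr, ..., sr^2}: (0)*(-1)
so (chi_3 * chi_2) takes values
  {e} -> 2, {r^1, r^2} -> -1, {s, sr, ..., sr^2} -> 0.
Now take the inner product of this character with each irreducible chi from the table, <chi_3*chi_2, chi> = (1/6) sum_C |C| (chi_3*chi_2)(C) conj(chi(C)):
  <chi_3*chi_2, chi_1> = (1/6)[1*(2)*conj(1) + 2*(-1)*conj(1) + 3*(0)*conj(1)]
      = (1/6)[(2) + (-2) + (0)] = 0/6 = 0
  <chi_3*chi_2, chi_2> = (1/6)[1*(2)*conj(1) + 2*(-1)*conj(1) + 3*(0)*conj(-1)]
      = (1/6)[(2) + (-2) + (0)] = 0/6 = 0
  <chi_3*chi_2, chi_3> = (1/6)[1*(2)*conj(2) + 2*(-1)*conj(-1) + 3*(0)*conj(0)]
      = (1/6)[(4) + (2) + (0)] = 6/6 = 1
Hence the multiplicities are chi_3: 1. Dimension check: dim(chi_3)*dim(chi_2) = 2*1 = 2 and sum (mult * dim) = 1*2 = 2.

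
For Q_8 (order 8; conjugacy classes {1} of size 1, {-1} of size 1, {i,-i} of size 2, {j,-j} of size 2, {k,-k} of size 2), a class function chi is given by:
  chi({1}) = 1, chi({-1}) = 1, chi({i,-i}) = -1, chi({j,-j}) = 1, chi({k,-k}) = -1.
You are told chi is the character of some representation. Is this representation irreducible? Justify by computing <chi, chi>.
Irreducible: <chi, chi> = 1.

Details: <chi, chi> = (1/|G|) sum_C |C| * |chi(C)|^2 = (1/8)[1*|1|^2 + 1*|1|^2 + 2*|-1|^2 + 2*|1|^2 + 2*|-1|^2]
  = (1/8)[(1) + (1) + (2) + (2) + (2)] = 8/8 = 1.
A character is irreducible iff <chi, chi> = 1, so this representation is irreducible.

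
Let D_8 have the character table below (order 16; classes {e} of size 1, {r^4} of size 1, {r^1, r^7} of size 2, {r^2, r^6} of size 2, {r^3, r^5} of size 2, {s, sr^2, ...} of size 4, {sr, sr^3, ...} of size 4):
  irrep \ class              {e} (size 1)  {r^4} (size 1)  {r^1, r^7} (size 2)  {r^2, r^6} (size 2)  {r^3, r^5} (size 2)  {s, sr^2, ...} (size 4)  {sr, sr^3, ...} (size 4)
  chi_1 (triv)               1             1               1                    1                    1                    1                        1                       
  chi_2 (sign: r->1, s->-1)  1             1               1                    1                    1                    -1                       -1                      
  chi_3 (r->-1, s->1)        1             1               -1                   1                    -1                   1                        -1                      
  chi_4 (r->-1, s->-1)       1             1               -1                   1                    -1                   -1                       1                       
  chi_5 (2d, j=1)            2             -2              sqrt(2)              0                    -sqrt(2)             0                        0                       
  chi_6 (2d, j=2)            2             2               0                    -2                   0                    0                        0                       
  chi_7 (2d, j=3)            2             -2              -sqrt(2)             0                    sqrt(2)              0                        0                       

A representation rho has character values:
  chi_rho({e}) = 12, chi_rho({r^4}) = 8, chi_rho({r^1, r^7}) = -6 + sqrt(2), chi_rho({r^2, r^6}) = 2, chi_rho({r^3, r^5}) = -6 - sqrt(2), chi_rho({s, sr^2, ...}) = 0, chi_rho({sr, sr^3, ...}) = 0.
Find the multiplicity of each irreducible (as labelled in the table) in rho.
Multiplicities: chi_1: 0, chi_2: 0, chi_3: 3, chi_4: 3, chi_5: 1, chi_6: 2, chi_7: 0.

Use <chi_rho, chi> = (1/|G|) sum_C |C| * chi_rho(C) * conj(chi(C)) with |G| = 16 for each irreducible chi in the table:
  <chi_rho, chi_1> = (1/16)[1*(12)*conj(1) + 1*(8)*conj(1) + 2*(-6 + sqrt(2))*conj(1) + 2*(2)*conj(1) + 2*(-6 - sqrt(2))*conj(1) + 4*(0)*conj(1) + 4*(0)*conj(1)]
      = (1/16)[(12) + (8) + (-12 + 2*sqrt(2)) + (4) + (-12 - 2*sqrt(2)) + (0) + (0)] = 0/16 = 0
  <chi_rho, chi_2> = (1/16)[1*(12)*conj(1) + 1*(8)*conj(1) + 2*(-6 + sqrt(2))*conj(1) + 2*(2)*conj(1) + 2*(-6 - sqrt(2))*conj(1) + 4*(0)*conj(-1) + 4*(0)*conj(-1)]
      = (1/16)[(12) + (8) + (-12 + 2*sqrt(2)) + (4) + (-12 - 2*sqrt(2)) + (0) + (0)] = 0/16 = 0
  <chi_rho, chi_3> = (1/16)[1*(12)*conj(1) + 1*(8)*conj(1) + 2*(-6 + sqrt(2))*conj(-1) + 2*(2)*conj(1) + 2*(-6 - sqrt(2))*conj(-1) + 4*(0)*conj(1) + 4*(0)*conj(-1)]
      = (1/16)[(12) + (8) + (12 - 2*sqrt(2)) + (4) + (2*sqrt(2) + 12) + (0) + (0)] = 48/16 = 3
  <chi_rho, chi_4> = (1/16)[1*(12)*conj(1) + 1*(8)*conj(1) + 2*(-6 + sqrt(2))*conj(-1) + 2*(2)*conj(1) + 2*(-6 - sqrt(2))*conj(-1) + 4*(0)*conj(-1) + 4*(0)*conj(1)]
      = (1/16)[(12) + (8) + (12 - 2*sqrt(2)) + (4) + (2*sqrt(2) + 12) + (0) + (0)] = 48/16 = 3
  <chi_rho, chi_5> = (1/16)[1*(12)*conj(2) + 1*(8)*conj(-2) + 2*(-6 + sqrt(2))*conj(sqrt(2)) + 2*(2)*conj(0) + 2*(-6 - sqrt(2))*conj(-sqrt(2)) + 4*(0)*conj(0) + 4*(0)*conj(0)]
      = (1/16)[(24) + (-16) + (4 - 12*sqrt(2)) + (0) + (4 + 12*sqrt(2)) + (0) + (0)] = 16/16 = 1
  <chi_rho, chi_6> = (1/16)[1*(12)*conj(2) + 1*(8)*conj(2) + 2*(-6 + sqrt(2))*conj(0) + 2*(2)*conj(-2) + 2*(-6 - sqrt(2))*conj(0) + 4*(0)*conj(0) + 4*(0)*conj(0)]
      = (1/16)[(24) + (16) + (0) + (-8) + (0) + (0) + (0)] = 32/16 = 2
  <chi_rho, chi_7> = (1/16)[1*(12)*conj(2) + 1*(8)*conj(-2) + 2*(-6 + sqrt(2))*conj(-sqrt(2)) + 2*(2)*conj(0) + 2*(-6 - sqrt(2))*conj(sqrt(2)) + 4*(0)*conj(0) + 4*(0)*conj(0)]
      = (1/16)[(24) + (-16) + (-4 + 12*sqrt(2)) + (0) + (-12*sqrt(2) - 4) + (0) + (0)] = 0/16 = 0
Dimension check: dim(rho) = sum (mult * dim) = 0*1 + 0*1 + 3*1 + 3*1 + 1*2 + 2*2 + 0*2 = 12 = chi_rho(e) = 12.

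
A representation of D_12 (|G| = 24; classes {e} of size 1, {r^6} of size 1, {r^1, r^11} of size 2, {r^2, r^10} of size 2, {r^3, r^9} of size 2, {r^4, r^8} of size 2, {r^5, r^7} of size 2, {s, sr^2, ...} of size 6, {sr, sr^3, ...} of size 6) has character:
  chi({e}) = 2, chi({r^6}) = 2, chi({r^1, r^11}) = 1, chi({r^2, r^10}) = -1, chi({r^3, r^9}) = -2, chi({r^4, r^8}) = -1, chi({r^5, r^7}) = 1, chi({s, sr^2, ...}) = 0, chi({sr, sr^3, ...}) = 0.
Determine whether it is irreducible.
Irreducible: <chi, chi> = 1.

Justification: <chi, chi> = (1/|G|) sum_C |C| * |chi(C)|^2 = (1/24)[1*|2|^2 + 1*|2|^2 + 2*|1|^2 + 2*|-1|^2 + 2*|-2|^2 + 2*|-1|^2 + 2*|1|^2 + 6*|0|^2 + 6*|0|^2]
  = (1/24)[(4) + (4) + (2) + (2) + (8) + (2) + (2) + (0) + (0)] = 24/24 = 1.
A character is irreducible iff <chi, chi> = 1, so this representation is irreducible.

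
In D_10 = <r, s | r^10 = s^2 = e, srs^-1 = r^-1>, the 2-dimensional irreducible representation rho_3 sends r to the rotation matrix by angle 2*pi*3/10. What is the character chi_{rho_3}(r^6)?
chi_{rho_3}(r^6) = 2*cos(2*pi*3*6/10) = -1/2 + sqrt(5)/2

Argument: rho_3(r^6) is rotation by angle 2*pi*3*6/10, whose trace is 2*cos(2*pi*3*6/10) = -1/2 + sqrt(5)/2.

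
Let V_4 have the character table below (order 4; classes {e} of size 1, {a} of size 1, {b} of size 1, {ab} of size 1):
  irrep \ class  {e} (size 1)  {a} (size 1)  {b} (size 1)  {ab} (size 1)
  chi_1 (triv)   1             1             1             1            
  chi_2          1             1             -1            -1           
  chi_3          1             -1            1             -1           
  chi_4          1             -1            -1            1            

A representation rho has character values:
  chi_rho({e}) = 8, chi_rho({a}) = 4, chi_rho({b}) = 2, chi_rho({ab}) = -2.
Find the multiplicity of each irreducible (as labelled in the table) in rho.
Multiplicities: chi_1: 3, chi_2: 3, chi_3: 2, chi_4: 0.

Justification: Use <chi_rho, chi> = (1/|G|) sum_C |C| * chi_rho(C) * conj(chi(C)) with |G| = 4 for each irreducible chi in the table:
  <chi_rho, chi_1> = (1/4)[1*(8)*conj(1) + 1*(4)*conj(1) + 1*(2)*conj(1) + 1*(-2)*conj(1)]
      = (1/4)[(8) + (4) + (2) + (-2)] = 12/4 = 3
  <chi_rho, chi_2> = (1/4)[1*(8)*conj(1) + 1*(4)*conj(1) + 1*(2)*conj(-1) + 1*(-2)*conj(-1)]
      = (1/4)[(8) + (4) + (-2) + (2)] = 12/4 = 3
  <chi_rho, chi_3> = (1/4)[1*(8)*conj(1) + 1*(4)*conj(-1) + 1*(2)*conj(1) + 1*(-2)*conj(-1)]
      = (1/4)[(8) + (-4) + (2) + (2)] = 8/4 = 2
  <chi_rho, chi_4> = (1/4)[1*(8)*conj(1) + 1*(4)*conj(-1) + 1*(2)*conj(-1) + 1*(-2)*conj(1)]
      = (1/4)[(8) + (-4) + (-2) + (-2)] = 0/4 = 0
Dimension check: dim(rho) = sum (mult * dim) = 3*1 + 3*1 + 2*1 + 0*1 = 8 = chi_rho(e) = 8.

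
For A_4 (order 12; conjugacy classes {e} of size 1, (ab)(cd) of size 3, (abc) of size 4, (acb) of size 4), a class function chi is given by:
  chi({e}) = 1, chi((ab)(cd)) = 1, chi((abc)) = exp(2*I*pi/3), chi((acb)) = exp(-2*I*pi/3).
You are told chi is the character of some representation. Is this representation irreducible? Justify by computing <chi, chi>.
Irreducible: <chi, chi> = 1.

Proof sketch: <chi, chi> = (1/|G|) sum_C |C| * |chi(C)|^2 = (1/12)[1*|1|^2 + 3*|1|^2 + 4*|exp(2*I*pi/3)|^2 + 4*|exp(-2*I*pi/3)|^2]
  = (1/12)[(1) + (3) + (4) + (4)] = 12/12 = 1.
(Exp terms are combined using exp(i*s)*conj(exp(i*t)) = exp(i*(s-t)), and sums of them are collapsed using the identity that for every m > 1 the m distinct m-th roots of unity sum to 0, e.g. 1 + exp(2*I*pi/3) + exp(-2*I*pi/3) = 0.)
A character is irreducible iff <chi, chi> = 1, so this representation is irreducible.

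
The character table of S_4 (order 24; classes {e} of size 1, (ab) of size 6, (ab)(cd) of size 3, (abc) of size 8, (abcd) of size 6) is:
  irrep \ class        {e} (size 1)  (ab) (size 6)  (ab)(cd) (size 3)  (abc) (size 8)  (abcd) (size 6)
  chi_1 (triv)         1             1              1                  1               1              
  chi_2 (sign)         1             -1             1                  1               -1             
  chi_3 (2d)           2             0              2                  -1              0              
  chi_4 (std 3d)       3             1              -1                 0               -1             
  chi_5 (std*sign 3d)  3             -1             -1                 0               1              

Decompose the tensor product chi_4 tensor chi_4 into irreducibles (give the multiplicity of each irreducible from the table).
chi_4 tensor chi_4 = chi_1 + chi_3 + chi_4 + chi_5 (all other irreducibles have multiplicity 0).

Reasoning: The character of a tensor product is the pointwise product (chi_4 * chi_4)(C) = chi_4(C) * chi_4(C):
  {e}: (3)*(3), (ab): (1)*(1), (ab)(cd): (-1)*(-1), (abc): (0)*(0), (abcd): (-1)*(-1)
so (chi_4 * chi_4) takes values
  {e} -> 9, (ab) -> 1, (ab)(cd) -> 1, (abc) -> 0, (abcd) -> 1.
Now take the inner product of this character with each irreducible chi from the table, <chi_4*chi_4, chi> = (1/24) sum_C |C| (chi_4*chi_4)(C) conj(chi(C)):
  <chi_4*chi_4, chi_1> = (1/24)[1*(9)*conj(1) + 6*(1)*conj(1) + 3*(1)*conj(1) + 8*(0)*conj(1) + 6*(1)*conj(1)]
      = (1/24)[(9) + (6) + (3) + (0) + (6)] = 24/24 = 1
  <chi_4*chi_4, chi_2> = (1/24)[1*(9)*conj(1) + 6*(1)*conj(-1) + 3*(1)*conj(1) + 8*(0)*conj(1) + 6*(1)*conj(-1)]
      = (1/24)[(9) + (-6) + (3) + (0) + (-6)] = 0/24 = 0
  <chi_4*chi_4, chi_3> = (1/24)[1*(9)*conj(2) + 6*(1)*conj(0) + 3*(1)*conj(2) + 8*(0)*conj(-1) + 6*(1)*conj(0)]
      = (1/24)[(18) + (0) + (6) + (0) + (0)] = 24/24 = 1
  <chi_4*chi_4, chi_4> = (1/24)[1*(9)*conj(3) + 6*(1)*conj(1) + 3*(1)*conj(-1) + 8*(0)*conj(0) + 6*(1)*conj(-1)]
      = (1/24)[(27) + (6) + (-3) + (0) + (-6)] = 24/24 = 1
  <chi_4*chi_4, chi_5> = (1/24)[1*(9)*conj(3) + 6*(1)*conj(-1) + 3*(1)*conj(-1) + 8*(0)*conj(0) + 6*(1)*conj(1)]
      = (1/24)[(27) + (-6) + (-3) + (0) + (6)] = 24/24 = 1
Hence the multiplicities are chi_1: 1, chi_3: 1, chi_4: 1, chi_5: 1. Dimension check: dim(chi_4)*dim(chi_4) = 3*3 = 9 and sum (mult * dim) = 1*1 + 1*2 + 1*3 + 1*3 = 9.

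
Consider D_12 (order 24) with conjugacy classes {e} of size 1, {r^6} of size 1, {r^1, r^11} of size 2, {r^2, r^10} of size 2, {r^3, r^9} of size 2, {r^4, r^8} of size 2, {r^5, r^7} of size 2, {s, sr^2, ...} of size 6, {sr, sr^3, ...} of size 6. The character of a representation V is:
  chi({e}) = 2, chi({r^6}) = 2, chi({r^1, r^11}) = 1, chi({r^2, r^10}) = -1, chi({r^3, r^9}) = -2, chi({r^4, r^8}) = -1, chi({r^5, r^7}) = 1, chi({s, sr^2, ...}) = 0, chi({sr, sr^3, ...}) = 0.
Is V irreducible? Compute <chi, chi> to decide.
Irreducible: <chi, chi> = 1.

Explanation: <chi, chi> = (1/|G|) sum_C |C| * |chi(C)|^2 = (1/24)[1*|2|^2 + 1*|2|^2 + 2*|1|^2 + 2*|-1|^2 + 2*|-2|^2 + 2*|-1|^2 + 2*|1|^2 + 6*|0|^2 + 6*|0|^2]
  = (1/24)[(4) + (4) + (2) + (2) + (8) + (2) + (2) + (0) + (0)] = 24/24 = 1.
A character is irreducible iff <chi, chi> = 1, so this representation is irreducible.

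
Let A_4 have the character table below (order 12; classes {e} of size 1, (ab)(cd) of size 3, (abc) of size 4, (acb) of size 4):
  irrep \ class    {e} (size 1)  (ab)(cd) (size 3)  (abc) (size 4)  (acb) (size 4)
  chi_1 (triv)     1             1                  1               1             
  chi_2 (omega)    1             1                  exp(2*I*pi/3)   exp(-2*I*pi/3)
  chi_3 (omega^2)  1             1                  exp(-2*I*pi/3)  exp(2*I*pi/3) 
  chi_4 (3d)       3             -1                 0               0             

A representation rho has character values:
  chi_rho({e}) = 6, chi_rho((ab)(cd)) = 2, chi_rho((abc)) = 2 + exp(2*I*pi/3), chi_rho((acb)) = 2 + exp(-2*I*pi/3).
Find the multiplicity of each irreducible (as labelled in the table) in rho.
Multiplicities: chi_1: 2, chi_2: 1, chi_3: 0, chi_4: 1.

Reasoning: Use <chi_rho, chi> = (1/|G|) sum_C |C| * chi_rho(C) * conj(chi(C)) with |G| = 12 for each irreducible chi in the table:
  <chi_rho, chi_1> = (1/12)[1*(6)*conj(1) + 3*(2)*conj(1) + 4*(2 + exp(2*I*pi/3))*conj(1) + 4*(2 + exp(-2*I*pi/3))*conj(1)]
      = (1/12)[(6) + (6) + (8 + 4*exp(2*I*pi/3)) + (8 + 4*exp(-2*I*pi/3))] = 24/12 = 2
  <chi_rho, chi_2> = (1/12)[1*(6)*conj(1) + 3*(2)*conj(1) + 4*(2 + exp(2*I*pi/3))*conj(exp(2*I*pi/3)) + 4*(2 + exp(-2*I*pi/3))*conj(exp(-2*I*pi/3))]
      = (1/12)[(6) + (6) + (4 + 8*exp(-2*I*pi/3)) + (4 + 8*exp(2*I*pi/3))] = 12/12 = 1
  <chi_rho, chi_3> = (1/12)[1*(6)*conj(1) + 3*(2)*conj(1) + 4*(2 + exp(2*I*pi/3))*conj(exp(-2*I*pi/3)) + 4*(2 + exp(-2*I*pi/3))*conj(exp(2*I*pi/3))]
      = (1/12)[(6) + (6) + (4*exp(-2*I*pi/3) + 8*exp(2*I*pi/3)) + (8*exp(-2*I*pi/3) + 4*exp(2*I*pi/3))] = 0/12 = 0
  <chi_rho, chi_4> = (1/12)[1*(6)*conj(3) + 3*(2)*conj(-1) + 4*(2 + exp(2*I*pi/3))*conj(0) + 4*(2 + exp(-2*I*pi/3))*conj(0)]
      = (1/12)[(18) + (-6) + (0) + (0)] = 12/12 = 1
(Exp terms are combined using exp(i*s)*conj(exp(i*t)) = exp(i*(s-t)), and sums of them are collapsed using the identity that for every m > 1 the m distinct m-th roots of unity sum to 0, e.g. 1 + exp(2*I*pi/3) + exp(-2*I*pi/3) = 0.)
Dimension check: dim(rho) = sum (mult * dim) = 2*1 + 1*1 + 0*1 + 1*3 = 6 = chi_rho(e) = 6.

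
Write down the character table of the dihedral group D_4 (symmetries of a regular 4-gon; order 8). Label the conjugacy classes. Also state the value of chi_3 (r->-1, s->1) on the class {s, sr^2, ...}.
Conjugacy classes: {e} of size 1, {r^2} of size 1, {r^1, r^3} of size 2, {s, sr^2, ...} of size 2, {sr, sr^3, ...} of size 2.
Character table:
  irrep \ class              {e} (size 1)  {r^2} (size 1)  {r^1, r^3} (size 2)  {s, sr^2, ...} (size 2)  {sr, sr^3, ...} (size 2)
  chi_1 (triv)               1             1               1                    1                        1                       
  chi_2 (sign: r->1, s->-1)  1             1               1                    -1                       -1                      
  chi_3 (r->-1, s->1)        1             1               -1                   1                        -1                      
  chi_4 (r->-1, s->-1)       1             1               -1                   -1                       1                       
  chi_5 (2d, j=1)            2             -2              0                    0                        0                       

Spot check: chi_3 (r->-1, s->1) on {s, sr^2, ...} = 1.

Derivation: D_4 has order 2*4 = 8 with 5 conjugacy classes, hence 5 irreducibles. Sum of squared dims 1 + 1 + 1 + 1 + 4 = 8 = |G|. Linear characters come from the abelianisation; the 2-dimensional irreps have character r^k -> 2*cos(2*pi*j*k/4), reflections -> 0.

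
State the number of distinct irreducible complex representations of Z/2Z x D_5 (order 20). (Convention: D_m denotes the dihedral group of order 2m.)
8

Solution. The number of irreducible complex representations of a finite group equals its number of conjugacy classes. For a direct product, #classes(G x H) = #classes(G) * #classes(H). Z/2Z has 2 classes (abelian), D_5 has 4 classes, so 2 * 4 = 8, so Z/2Z x D_5 (order 20) has exactly 8 irreducible complex representations.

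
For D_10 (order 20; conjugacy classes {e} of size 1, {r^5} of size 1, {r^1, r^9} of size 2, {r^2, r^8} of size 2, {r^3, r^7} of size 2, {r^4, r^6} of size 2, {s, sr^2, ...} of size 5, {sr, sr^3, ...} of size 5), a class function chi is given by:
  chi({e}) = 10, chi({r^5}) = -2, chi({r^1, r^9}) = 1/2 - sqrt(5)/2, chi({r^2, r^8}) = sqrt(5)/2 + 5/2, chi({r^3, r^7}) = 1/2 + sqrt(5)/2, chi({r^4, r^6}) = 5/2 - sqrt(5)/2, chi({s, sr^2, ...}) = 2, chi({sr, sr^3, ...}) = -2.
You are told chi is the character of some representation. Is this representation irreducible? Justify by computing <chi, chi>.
Not irreducible (reducible): <chi, chi> = 9 > 1.

Justification: <chi, chi> = (1/|G|) sum_C |C| * |chi(C)|^2 = (1/20)[1*|10|^2 + 1*|-2|^2 + 2*|1/2 - sqrt(5)/2|^2 + 2*|sqrt(5)/2 + 5/2|^2 + 2*|1/2 + sqrt(5)/2|^2 + 2*|5/2 - sqrt(5)/2|^2 + 5*|2|^2 + 5*|-2|^2]
  = (1/20)[(100) + (4) + (3 - sqrt(5)) + (5*sqrt(5) + 15) + (sqrt(5) + 3) + (15 - 5*sqrt(5)) + (20) + (20)] = 180/20 = 9.
A character is irreducible iff <chi, chi> = 1, so this representation is reducible.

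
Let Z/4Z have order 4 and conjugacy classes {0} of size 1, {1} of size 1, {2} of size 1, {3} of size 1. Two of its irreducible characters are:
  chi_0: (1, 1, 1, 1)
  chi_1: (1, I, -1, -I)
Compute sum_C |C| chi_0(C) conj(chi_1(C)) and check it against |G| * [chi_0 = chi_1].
Sum = 0; so <chi_0, chi_1> = 0 (distinct irreducibles are orthogonal).

Explanation: Compute term by term over conjugacy classes (|C| * chi_0(C) * conj(chi_1(C))):
  1*(1)*conj(1) + 1*(1)*conj(I) + 1*(1)*conj(-1) + 1*(1)*conj(-I)
  = (1) + (-I) + (-1) + (I)
  = 0.
(Exp terms are combined using exp(i*s)*conj(exp(i*t)) = exp(i*(s-t)), and sums of them are collapsed using the identity that for every m > 1 the m distinct m-th roots of unity sum to 0, e.g. 1 + exp(2*I*pi/3) + exp(-2*I*pi/3) = 0.)
Dividing by |G| = 4 gives 0/4 = 0, matching the row-orthogonality relation <chi_0, chi_1> = [chi_0 = chi_1].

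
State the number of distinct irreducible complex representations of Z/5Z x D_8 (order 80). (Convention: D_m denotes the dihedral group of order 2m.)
35

Solution. The number of irreducible complex representations of a finite group equals its number of conjugacy classes. For a direct product, #classes(G x H) = #classes(G) * #classes(H). Z/5Z has 5 classes (abelian), D_8 has 7 classes, so 5 * 7 = 35, so Z/5Z x D_8 (order 80) has exactly 35 irreducible complex representations.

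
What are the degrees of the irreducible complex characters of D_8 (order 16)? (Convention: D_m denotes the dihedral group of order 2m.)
Dimensions: 1, 1, 1, 1, 2, 2, 2

Explanation: There are 7 irreducibles (= number of conjugacy classes). Their dimensions d_i satisfy sum d_i^2 = |G| = 16: 1 + 1 + 1 + 1 + 4 + 4 + 4 = 16.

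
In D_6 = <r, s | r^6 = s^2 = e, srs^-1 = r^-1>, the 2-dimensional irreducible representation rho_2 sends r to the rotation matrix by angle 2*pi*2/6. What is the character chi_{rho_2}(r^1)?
chi_{rho_2}(r^1) = 2*cos(2*pi*2*1/6) = -1

Argument: rho_2(r^1) is rotation by angle 2*pi*2*1/6, whose trace is 2*cos(2*pi*2*1/6) = -1.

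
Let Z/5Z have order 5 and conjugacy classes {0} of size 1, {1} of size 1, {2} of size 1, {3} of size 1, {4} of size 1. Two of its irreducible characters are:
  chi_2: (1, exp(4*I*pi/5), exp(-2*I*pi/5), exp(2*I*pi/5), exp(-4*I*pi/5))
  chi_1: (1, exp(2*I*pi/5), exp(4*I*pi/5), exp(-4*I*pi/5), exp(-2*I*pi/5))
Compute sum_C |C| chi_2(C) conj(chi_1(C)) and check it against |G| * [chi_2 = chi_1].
Sum = 0; so <chi_2, chi_1> = 0 (distinct irreducibles are orthogonal).

Proof sketch: Compute term by term over conjugacy classes (|C| * chi_2(C) * conj(chi_1(C))):
  1*(1)*conj(1) + 1*(exp(4*I*pi/5))*conj(exp(2*I*pi/5)) + 1*(exp(-2*I*pi/5))*conj(exp(4*I*pi/5)) + 1*(exp(2*I*pi/5))*conj(exp(-4*I*pi/5)) + 1*(exp(-4*I*pi/5))*conj(exp(-2*I*pi/5))
  = (1) + (exp(2*I*pi/5)) + (exp(4*I*pi/5)) + (exp(-4*I*pi/5)) + (exp(-2*I*pi/5))
  = 0.
(Exp terms are combined using exp(i*s)*conj(exp(i*t)) = exp(i*(s-t)), and sums of them are collapsed using the identity that for every m > 1 the m distinct m-th roots of unity sum to 0, e.g. 1 + exp(2*I*pi/3) + exp(-2*I*pi/3) = 0.)
Dividing by |G| = 5 gives 0/5 = 0, matching the row-orthogonality relation <chi_2, chi_1> = [chi_2 = chi_1].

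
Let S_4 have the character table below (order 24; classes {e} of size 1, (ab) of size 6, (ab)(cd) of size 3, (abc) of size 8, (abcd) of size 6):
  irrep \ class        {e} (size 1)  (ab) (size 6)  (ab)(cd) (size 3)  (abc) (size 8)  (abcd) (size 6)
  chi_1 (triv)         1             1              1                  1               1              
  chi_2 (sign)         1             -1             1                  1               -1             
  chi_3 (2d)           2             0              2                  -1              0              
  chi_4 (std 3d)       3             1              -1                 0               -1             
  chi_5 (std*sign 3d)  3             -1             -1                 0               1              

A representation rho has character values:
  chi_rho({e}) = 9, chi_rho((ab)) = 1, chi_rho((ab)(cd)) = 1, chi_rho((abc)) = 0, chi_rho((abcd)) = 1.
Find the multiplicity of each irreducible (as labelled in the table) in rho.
Multiplicities: chi_1: 1, chi_2: 0, chi_3: 1, chi_4: 1, chi_5: 1.

Why: Use <chi_rho, chi> = (1/|G|) sum_C |C| * chi_rho(C) * conj(chi(C)) with |G| = 24 for each irreducible chi in the table:
  <chi_rho, chi_1> = (1/24)[1*(9)*conj(1) + 6*(1)*conj(1) + 3*(1)*conj(1) + 8*(0)*conj(1) + 6*(1)*conj(1)]
      = (1/24)[(9) + (6) + (3) + (0) + (6)] = 24/24 = 1
  <chi_rho, chi_2> = (1/24)[1*(9)*conj(1) + 6*(1)*conj(-1) + 3*(1)*conj(1) + 8*(0)*conj(1) + 6*(1)*conj(-1)]
      = (1/24)[(9) + (-6) + (3) + (0) + (-6)] = 0/24 = 0
  <chi_rho, chi_3> = (1/24)[1*(9)*conj(2) + 6*(1)*conj(0) + 3*(1)*conj(2) + 8*(0)*conj(-1) + 6*(1)*conj(0)]
      = (1/24)[(18) + (0) + (6) + (0) + (0)] = 24/24 = 1
  <chi_rho, chi_4> = (1/24)[1*(9)*conj(3) + 6*(1)*conj(1) + 3*(1)*conj(-1) + 8*(0)*conj(0) + 6*(1)*conj(-1)]
      = (1/24)[(27) + (6) + (-3) + (0) + (-6)] = 24/24 = 1
  <chi_rho, chi_5> = (1/24)[1*(9)*conj(3) + 6*(1)*conj(-1) + 3*(1)*conj(-1) + 8*(0)*conj(0) + 6*(1)*conj(1)]
      = (1/24)[(27) + (-6) + (-3) + (0) + (6)] = 24/24 = 1
Dimension check: dim(rho) = sum (mult * dim) = 1*1 + 0*1 + 1*2 + 1*3 + 1*3 = 9 = chi_rho(e) = 9.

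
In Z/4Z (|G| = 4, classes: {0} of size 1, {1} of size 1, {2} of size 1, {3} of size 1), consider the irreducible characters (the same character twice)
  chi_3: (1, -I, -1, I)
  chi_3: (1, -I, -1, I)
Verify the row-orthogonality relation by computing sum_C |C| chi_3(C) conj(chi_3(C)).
Sum = 4 = |G| = 4; so <chi_3, chi_3> = 1 (norm-1 confirms irreducibility).

Compute term by term over conjugacy classes (|C| * chi_3(C) * conj(chi_3(C))):
  1*(1)*conj(1) + 1*(-I)*conj(-I) + 1*(-1)*conj(-1) + 1*(I)*conj(I)
  = (1) + (1) + (1) + (1)
  = 4.
(Exp terms are combined using exp(i*s)*conj(exp(i*t)) = exp(i*(s-t)), and sums of them are collapsed using the identity that for every m > 1 the m distinct m-th roots of unity sum to 0, e.g. 1 + exp(2*I*pi/3) + exp(-2*I*pi/3) = 0.)
Dividing by |G| = 4 gives 4/4 = 1, matching the row-orthogonality relation <chi_3, chi_3> = [chi_3 = chi_3].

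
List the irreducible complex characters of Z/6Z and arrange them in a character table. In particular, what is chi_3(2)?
Character table of Z/6Z (irreps indexed chi_0,...,chi_5 with chi_k(m) = zeta_6^(k*m), zeta_6 = exp(2*pi*i/6)):
  irrep \ class  {0} (size 1)  {1} (size 1)    {2} (size 1)    {3} (size 1)  {4} (size 1)    {5} (size 1)  
  chi_0          1             1               1               1             1               1             
  chi_1          1             exp(I*pi/3)     exp(2*I*pi/3)   -1            exp(-2*I*pi/3)  exp(-I*pi/3)  
  chi_2          1             exp(2*I*pi/3)   exp(-2*I*pi/3)  1             exp(2*I*pi/3)   exp(-2*I*pi/3)
  chi_3          1             -1              1               -1            1               -1            
  chi_4          1             exp(-2*I*pi/3)  exp(2*I*pi/3)   1             exp(-2*I*pi/3)  exp(2*I*pi/3) 
  chi_5          1             exp(-I*pi/3)    exp(-2*I*pi/3)  -1            exp(2*I*pi/3)   exp(I*pi/3)   

Spot check: chi_3(2) = zeta_6^(3*2) = zeta_6^6 = 1.

Proof sketch: Z/6Z is abelian, so all 6 irreducible complex representations are 1-dimensional. They are given by chi_k(m) = zeta_6^(k*m) for k = 0,...,5. Row orthogonality: sum_m chi_k(m) conj(chi_l(m)) = 6 * [k = l].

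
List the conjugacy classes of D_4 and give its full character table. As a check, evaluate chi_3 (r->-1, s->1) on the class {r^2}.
Conjugacy classes: {e} of size 1, {r^2} of size 1, {r^1, r^3} of size 2, {s, sr^2, ...} of size 2, {sr, sr^3, ...} of size 2.
Character table:
  irrep \ class              {e} (size 1)  {r^2} (size 1)  {r^1, r^3} (size 2)  {s, sr^2, ...} (size 2)  {sr, sr^3, ...} (size 2)
  chi_1 (triv)               1             1               1                    1                        1                       
  chi_2 (sign: r->1, s->-1)  1             1               1                    -1                       -1                      
  chi_3 (r->-1, s->1)        1             1               -1                   1                        -1                      
  chi_4 (r->-1, s->-1)       1             1               -1                   -1                       1                       
  chi_5 (2d, j=1)            2             -2              0                    0                        0                       

Spot check: chi_3 (r->-1, s->1) on {r^2} = 1.

Explanation: D_4 has order 2*4 = 8 with 5 conjugacy classes, hence 5 irreducibles. Sum of squared dims 1 + 1 + 1 + 1 + 4 = 8 = |G|. Linear characters come from the abelianisation; the 2-dimensional irreps have character r^k -> 2*cos(2*pi*j*k/4), reflections -> 0.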